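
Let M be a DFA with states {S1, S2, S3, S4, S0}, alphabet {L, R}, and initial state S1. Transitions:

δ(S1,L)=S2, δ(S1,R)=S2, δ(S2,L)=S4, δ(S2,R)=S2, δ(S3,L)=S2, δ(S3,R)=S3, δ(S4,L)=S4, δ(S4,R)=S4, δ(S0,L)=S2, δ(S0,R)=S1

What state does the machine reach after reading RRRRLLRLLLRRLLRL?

S4

Trace: S1 -R-> S2 -R-> S2 -R-> S2 -R-> S2 -L-> S4 -L-> S4 -R-> S4 -L-> S4 -L-> S4 -L-> S4 -R-> S4 -R-> S4 -L-> S4 -L-> S4 -R-> S4 -L-> S4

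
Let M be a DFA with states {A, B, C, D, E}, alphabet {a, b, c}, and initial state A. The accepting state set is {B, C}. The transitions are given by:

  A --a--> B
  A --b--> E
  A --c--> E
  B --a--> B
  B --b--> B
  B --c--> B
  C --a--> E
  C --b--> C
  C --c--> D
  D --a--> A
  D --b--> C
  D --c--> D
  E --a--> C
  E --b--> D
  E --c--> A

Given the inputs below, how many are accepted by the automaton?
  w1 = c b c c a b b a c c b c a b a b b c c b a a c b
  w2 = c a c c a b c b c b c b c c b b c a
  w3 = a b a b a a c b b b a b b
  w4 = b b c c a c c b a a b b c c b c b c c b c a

w1: A → E → D → D → D → A → E → D → A → E → A → E → A → B → B → B → B → B → B → B → B → B → B → B → B  → end B, accepted
w2: A → E → C → D → D → A → E → A → E → A → E → A → E → A → E → D → C → D → A  → end A, rejected
w3: A → B → B → B → B → B → B → B → B → B → B → B → B → B  → end B, accepted
w4: A → E → D → D → D → A → E → A → E → C → E → D → C → D → D → C → D → C → D → D → C → D → A  → end A, rejected

2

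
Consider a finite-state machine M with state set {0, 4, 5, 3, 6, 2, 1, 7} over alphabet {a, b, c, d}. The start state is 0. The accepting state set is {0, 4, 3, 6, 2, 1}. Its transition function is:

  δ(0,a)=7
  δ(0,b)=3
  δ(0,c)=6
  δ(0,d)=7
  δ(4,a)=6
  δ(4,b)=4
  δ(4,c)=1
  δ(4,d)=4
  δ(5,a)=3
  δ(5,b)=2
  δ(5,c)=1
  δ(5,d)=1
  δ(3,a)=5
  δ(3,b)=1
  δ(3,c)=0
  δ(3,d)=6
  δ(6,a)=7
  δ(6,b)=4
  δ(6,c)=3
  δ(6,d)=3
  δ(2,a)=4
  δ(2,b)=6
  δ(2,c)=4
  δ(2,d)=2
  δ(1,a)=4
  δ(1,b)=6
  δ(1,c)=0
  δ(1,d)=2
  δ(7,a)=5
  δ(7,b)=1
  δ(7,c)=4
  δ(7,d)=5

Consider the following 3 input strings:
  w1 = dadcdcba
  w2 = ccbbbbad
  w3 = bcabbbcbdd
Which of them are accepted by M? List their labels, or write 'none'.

w1: Trace: 0 -d-> 7 -a-> 5 -d-> 1 -c-> 0 -d-> 7 -c-> 4 -b-> 4 -a-> 6  → end 6, accepted
w2: Trace: 0 -c-> 6 -c-> 3 -b-> 1 -b-> 6 -b-> 4 -b-> 4 -a-> 6 -d-> 3  → end 3, accepted
w3: Trace: 0 -b-> 3 -c-> 0 -a-> 7 -b-> 1 -b-> 6 -b-> 4 -c-> 1 -b-> 6 -d-> 3 -d-> 6  → end 6, accepted

w1, w2, w3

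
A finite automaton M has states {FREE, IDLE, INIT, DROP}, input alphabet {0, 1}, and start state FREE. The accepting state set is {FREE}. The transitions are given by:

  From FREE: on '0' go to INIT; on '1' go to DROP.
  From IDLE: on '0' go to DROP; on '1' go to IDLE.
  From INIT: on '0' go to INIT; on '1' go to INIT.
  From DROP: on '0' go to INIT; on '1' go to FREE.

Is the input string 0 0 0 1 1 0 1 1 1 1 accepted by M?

FREE → INIT → INIT → INIT → INIT → INIT → INIT → INIT → INIT → INIT → INIT
End state INIT is not accepting.

No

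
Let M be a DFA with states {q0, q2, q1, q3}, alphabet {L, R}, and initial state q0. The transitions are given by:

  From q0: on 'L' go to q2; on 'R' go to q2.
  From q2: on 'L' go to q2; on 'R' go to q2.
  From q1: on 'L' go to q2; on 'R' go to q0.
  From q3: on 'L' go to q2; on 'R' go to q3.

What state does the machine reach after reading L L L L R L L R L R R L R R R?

q2

Trace: q0 -L-> q2 -L-> q2 -L-> q2 -L-> q2 -R-> q2 -L-> q2 -L-> q2 -R-> q2 -L-> q2 -R-> q2 -R-> q2 -L-> q2 -R-> q2 -R-> q2 -R-> q2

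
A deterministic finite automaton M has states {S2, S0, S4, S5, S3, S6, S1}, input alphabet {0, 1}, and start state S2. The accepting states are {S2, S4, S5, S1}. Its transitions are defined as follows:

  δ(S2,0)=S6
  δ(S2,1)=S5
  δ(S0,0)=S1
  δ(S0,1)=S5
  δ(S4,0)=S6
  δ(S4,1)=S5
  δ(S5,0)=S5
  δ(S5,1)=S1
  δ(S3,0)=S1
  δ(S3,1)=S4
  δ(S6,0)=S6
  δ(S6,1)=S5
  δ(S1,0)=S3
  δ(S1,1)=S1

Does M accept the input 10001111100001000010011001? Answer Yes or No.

S2 → S5 → S5 → S5 → S5 → S1 → S1 → S1 → S1 → S1 → S3 → S1 → S3 → S1 → S1 → S3 → S1 → S3 → S1 → S1 → S3 → S1 → S1 → S1 → S3 → S1 → S1
End state S1 is accepting.

Yes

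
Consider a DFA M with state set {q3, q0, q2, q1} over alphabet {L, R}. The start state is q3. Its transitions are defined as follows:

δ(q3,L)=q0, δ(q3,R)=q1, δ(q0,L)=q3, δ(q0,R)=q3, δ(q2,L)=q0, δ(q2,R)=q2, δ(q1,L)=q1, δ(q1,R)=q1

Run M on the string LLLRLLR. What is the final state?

q1

start at q3
read 'L': q3 → q0
read 'L': q0 → q3
read 'L': q3 → q0
read 'R': q0 → q3
read 'L': q3 → q0
read 'L': q0 → q3
read 'R': q3 → q1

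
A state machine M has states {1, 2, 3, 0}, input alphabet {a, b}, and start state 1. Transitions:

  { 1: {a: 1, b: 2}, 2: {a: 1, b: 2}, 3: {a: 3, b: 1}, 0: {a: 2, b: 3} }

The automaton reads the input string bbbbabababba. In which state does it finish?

Trace: 1 -b-> 2 -b-> 2 -b-> 2 -b-> 2 -a-> 1 -b-> 2 -a-> 1 -b-> 2 -a-> 1 -b-> 2 -b-> 2 -a-> 1

1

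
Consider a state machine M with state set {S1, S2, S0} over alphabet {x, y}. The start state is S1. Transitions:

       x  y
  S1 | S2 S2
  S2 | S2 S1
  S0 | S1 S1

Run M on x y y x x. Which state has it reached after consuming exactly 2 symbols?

S1

Trace: S1 -x-> S2 -y-> S1
After 2 symbols: S1.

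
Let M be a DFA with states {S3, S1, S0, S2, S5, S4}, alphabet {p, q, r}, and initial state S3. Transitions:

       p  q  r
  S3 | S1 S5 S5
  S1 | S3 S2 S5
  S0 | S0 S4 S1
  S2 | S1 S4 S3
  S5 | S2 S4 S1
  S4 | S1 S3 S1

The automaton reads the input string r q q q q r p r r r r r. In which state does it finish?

S3 → S5 → S4 → S3 → S5 → S4 → S1 → S3 → S5 → S1 → S5 → S1 → S5

S5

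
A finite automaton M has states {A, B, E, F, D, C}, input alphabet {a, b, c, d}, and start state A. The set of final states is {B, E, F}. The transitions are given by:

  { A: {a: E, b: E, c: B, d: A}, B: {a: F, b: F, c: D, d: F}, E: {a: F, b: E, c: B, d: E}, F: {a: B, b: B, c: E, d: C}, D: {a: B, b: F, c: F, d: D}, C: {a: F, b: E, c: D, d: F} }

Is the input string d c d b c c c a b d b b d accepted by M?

start at A
read 'd': A → A
read 'c': A → B
read 'd': B → F
read 'b': F → B
read 'c': B → D
read 'c': D → F
read 'c': F → E
read 'a': E → F
read 'b': F → B
read 'd': B → F
read 'b': F → B
read 'b': B → F
read 'd': F → C
End state C is not accepting.

No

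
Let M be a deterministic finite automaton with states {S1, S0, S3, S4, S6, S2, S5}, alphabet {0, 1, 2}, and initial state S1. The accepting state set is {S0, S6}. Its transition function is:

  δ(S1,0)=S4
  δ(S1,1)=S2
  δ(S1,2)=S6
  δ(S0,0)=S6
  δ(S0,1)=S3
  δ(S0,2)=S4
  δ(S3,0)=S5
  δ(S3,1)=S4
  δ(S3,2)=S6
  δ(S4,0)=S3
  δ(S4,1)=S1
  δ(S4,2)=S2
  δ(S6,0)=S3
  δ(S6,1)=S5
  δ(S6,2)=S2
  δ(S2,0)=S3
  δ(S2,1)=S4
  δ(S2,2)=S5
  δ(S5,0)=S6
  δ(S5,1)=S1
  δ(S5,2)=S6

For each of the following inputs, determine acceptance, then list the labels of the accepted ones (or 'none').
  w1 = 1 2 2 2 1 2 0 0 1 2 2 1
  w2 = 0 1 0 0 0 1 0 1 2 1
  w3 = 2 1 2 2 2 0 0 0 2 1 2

w3

w1: S1 → S2 → S5 → S6 → S2 → S4 → S2 → S3 → S5 → S1 → S6 → S2 → S4  → end S4, rejected
w2: S1 → S4 → S1 → S4 → S3 → S5 → S1 → S4 → S1 → S6 → S5  → end S5, rejected
w3: S1 → S6 → S5 → S6 → S2 → S5 → S6 → S3 → S5 → S6 → S5 → S6  → end S6, accepted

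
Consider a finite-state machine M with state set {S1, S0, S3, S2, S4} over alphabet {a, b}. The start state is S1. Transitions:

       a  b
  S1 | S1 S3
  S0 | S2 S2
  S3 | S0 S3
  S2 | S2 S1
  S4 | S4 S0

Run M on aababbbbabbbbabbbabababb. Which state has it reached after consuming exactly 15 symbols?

S2

start at S1
read 'a': S1 → S1
read 'a': S1 → S1
read 'b': S1 → S3
read 'a': S3 → S0
read 'b': S0 → S2
read 'b': S2 → S1
read 'b': S1 → S3
read 'b': S3 → S3
read 'a': S3 → S0
read 'b': S0 → S2
read 'b': S2 → S1
read 'b': S1 → S3
read 'b': S3 → S3
read 'a': S3 → S0
read 'b': S0 → S2
After 15 symbols: S2.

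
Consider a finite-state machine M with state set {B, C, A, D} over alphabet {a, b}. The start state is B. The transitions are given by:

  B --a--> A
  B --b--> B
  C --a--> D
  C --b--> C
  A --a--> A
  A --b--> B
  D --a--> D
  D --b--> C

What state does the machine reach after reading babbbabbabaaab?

B

B → B → A → B → B → B → A → B → B → A → B → A → A → A → B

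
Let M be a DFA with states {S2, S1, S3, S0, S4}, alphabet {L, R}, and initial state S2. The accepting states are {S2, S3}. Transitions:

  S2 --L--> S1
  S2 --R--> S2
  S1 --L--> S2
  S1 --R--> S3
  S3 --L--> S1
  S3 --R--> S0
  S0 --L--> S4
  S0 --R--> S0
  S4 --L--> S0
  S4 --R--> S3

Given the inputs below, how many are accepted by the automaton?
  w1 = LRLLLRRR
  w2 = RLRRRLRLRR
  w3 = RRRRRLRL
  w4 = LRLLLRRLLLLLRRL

w1: Trace: S2 -L-> S1 -R-> S3 -L-> S1 -L-> S2 -L-> S1 -R-> S3 -R-> S0 -R-> S0  → end S0, rejected
w2: Trace: S2 -R-> S2 -L-> S1 -R-> S3 -R-> S0 -R-> S0 -L-> S4 -R-> S3 -L-> S1 -R-> S3 -R-> S0  → end S0, rejected
w3: Trace: S2 -R-> S2 -R-> S2 -R-> S2 -R-> S2 -R-> S2 -L-> S1 -R-> S3 -L-> S1  → end S1, rejected
w4: Trace: S2 -L-> S1 -R-> S3 -L-> S1 -L-> S2 -L-> S1 -R-> S3 -R-> S0 -L-> S4 -L-> S0 -L-> S4 -L-> S0 -L-> S4 -R-> S3 -R-> S0 -L-> S4  → end S4, rejected

0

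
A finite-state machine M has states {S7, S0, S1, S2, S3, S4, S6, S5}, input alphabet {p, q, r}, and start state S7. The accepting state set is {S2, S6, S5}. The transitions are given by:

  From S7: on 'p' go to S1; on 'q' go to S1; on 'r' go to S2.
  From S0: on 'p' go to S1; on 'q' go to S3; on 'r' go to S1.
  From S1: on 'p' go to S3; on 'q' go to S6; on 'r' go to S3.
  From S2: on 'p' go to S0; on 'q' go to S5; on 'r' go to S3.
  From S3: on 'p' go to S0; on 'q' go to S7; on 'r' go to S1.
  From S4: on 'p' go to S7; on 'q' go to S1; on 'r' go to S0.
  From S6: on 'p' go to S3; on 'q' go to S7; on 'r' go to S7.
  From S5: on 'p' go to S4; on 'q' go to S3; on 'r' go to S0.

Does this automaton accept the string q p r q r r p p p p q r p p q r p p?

No

Trace: S7 -q-> S1 -p-> S3 -r-> S1 -q-> S6 -r-> S7 -r-> S2 -p-> S0 -p-> S1 -p-> S3 -p-> S0 -q-> S3 -r-> S1 -p-> S3 -p-> S0 -q-> S3 -r-> S1 -p-> S3 -p-> S0
End state S0 is not accepting.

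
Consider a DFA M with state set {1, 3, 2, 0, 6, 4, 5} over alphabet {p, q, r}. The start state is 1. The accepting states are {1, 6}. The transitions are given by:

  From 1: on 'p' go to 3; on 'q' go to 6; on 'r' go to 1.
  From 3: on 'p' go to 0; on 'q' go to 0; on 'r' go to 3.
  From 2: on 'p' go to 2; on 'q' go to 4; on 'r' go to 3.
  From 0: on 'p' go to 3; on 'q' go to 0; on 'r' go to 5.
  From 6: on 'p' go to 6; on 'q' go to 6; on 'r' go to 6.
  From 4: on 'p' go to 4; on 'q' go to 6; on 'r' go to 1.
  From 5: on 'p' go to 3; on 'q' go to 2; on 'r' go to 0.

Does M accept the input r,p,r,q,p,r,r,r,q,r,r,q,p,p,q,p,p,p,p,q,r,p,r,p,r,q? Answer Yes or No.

No

1 → 1 → 3 → 3 → 0 → 3 → 3 → 3 → 3 → 0 → 5 → 0 → 0 → 3 → 0 → 0 → 3 → 0 → 3 → 0 → 0 → 5 → 3 → 3 → 0 → 5 → 2
End state 2 is not accepting.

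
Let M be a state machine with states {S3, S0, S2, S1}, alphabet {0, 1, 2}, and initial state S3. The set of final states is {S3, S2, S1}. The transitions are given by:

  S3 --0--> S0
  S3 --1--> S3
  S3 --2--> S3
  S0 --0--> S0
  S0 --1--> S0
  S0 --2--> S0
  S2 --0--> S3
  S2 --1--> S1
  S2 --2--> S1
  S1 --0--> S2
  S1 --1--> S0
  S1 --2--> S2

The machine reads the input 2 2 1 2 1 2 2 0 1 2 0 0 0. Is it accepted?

No

S3 → S3 → S3 → S3 → S3 → S3 → S3 → S3 → S0 → S0 → S0 → S0 → S0 → S0
End state S0 is not accepting.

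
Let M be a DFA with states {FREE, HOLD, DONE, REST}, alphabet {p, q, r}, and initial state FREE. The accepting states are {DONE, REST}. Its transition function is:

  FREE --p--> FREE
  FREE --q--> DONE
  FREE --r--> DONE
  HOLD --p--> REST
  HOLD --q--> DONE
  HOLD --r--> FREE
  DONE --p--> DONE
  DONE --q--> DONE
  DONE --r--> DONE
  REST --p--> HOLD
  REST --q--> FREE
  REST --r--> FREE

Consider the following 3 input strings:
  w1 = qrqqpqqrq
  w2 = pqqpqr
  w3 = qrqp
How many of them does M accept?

w1: FREE → DONE → DONE → DONE → DONE → DONE → DONE → DONE → DONE → DONE  → end DONE, accepted
w2: FREE → FREE → DONE → DONE → DONE → DONE → DONE  → end DONE, accepted
w3: FREE → DONE → DONE → DONE → DONE  → end DONE, accepted

3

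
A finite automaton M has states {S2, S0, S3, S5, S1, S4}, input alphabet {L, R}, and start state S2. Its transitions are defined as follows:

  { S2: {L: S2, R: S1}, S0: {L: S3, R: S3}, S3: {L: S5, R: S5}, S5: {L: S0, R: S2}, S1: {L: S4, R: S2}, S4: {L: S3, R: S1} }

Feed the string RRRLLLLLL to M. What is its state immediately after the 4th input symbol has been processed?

S4

Trace: S2 -R-> S1 -R-> S2 -R-> S1 -L-> S4
After 4 symbols: S4.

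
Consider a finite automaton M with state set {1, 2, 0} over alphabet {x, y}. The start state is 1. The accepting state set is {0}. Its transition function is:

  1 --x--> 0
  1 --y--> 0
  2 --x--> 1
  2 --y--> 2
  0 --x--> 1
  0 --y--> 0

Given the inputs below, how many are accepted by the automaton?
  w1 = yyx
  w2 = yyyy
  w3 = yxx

w1:
  start at 1
  read 'y': 1 → 0
  read 'y': 0 → 0
  read 'x': 0 → 1
  end 1, rejected
w2:
  start at 1
  read 'y': 1 → 0
  read 'y': 0 → 0
  read 'y': 0 → 0
  read 'y': 0 → 0
  end 0, accepted
w3:
  start at 1
  read 'y': 1 → 0
  read 'x': 0 → 1
  read 'x': 1 → 0
  end 0, accepted

2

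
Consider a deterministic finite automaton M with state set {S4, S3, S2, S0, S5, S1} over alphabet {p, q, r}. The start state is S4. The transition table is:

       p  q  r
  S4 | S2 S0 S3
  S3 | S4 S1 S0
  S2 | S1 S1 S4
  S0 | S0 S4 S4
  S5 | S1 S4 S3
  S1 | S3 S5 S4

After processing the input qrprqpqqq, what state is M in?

Trace: S4 -q-> S0 -r-> S4 -p-> S2 -r-> S4 -q-> S0 -p-> S0 -q-> S4 -q-> S0 -q-> S4

S4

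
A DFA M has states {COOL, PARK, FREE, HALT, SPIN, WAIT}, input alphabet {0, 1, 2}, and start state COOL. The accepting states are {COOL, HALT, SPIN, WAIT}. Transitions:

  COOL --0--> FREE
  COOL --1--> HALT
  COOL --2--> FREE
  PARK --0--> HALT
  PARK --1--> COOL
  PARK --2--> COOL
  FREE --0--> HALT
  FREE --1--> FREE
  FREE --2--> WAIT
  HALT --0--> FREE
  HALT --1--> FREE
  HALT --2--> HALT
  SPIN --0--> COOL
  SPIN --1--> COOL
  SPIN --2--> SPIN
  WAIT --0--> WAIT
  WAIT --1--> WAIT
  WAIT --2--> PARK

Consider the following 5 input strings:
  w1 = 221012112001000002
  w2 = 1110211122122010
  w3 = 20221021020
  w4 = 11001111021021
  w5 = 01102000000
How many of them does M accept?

w1: COOL → FREE → WAIT → WAIT → WAIT → WAIT → PARK → COOL → HALT → HALT → FREE → HALT → FREE → HALT → FREE → HALT → FREE → HALT → HALT  → end HALT, accepted
w2: COOL → HALT → FREE → FREE → HALT → HALT → FREE → FREE → FREE → WAIT → PARK → COOL → FREE → WAIT → WAIT → WAIT → WAIT  → end WAIT, accepted
w3: COOL → FREE → HALT → HALT → HALT → FREE → HALT → HALT → FREE → HALT → HALT → FREE  → end FREE, rejected
w4: COOL → HALT → FREE → HALT → FREE → FREE → FREE → FREE → FREE → HALT → HALT → FREE → HALT → HALT → FREE  → end FREE, rejected
w5: COOL → FREE → FREE → FREE → HALT → HALT → FREE → HALT → FREE → HALT → FREE → HALT  → end HALT, accepted

3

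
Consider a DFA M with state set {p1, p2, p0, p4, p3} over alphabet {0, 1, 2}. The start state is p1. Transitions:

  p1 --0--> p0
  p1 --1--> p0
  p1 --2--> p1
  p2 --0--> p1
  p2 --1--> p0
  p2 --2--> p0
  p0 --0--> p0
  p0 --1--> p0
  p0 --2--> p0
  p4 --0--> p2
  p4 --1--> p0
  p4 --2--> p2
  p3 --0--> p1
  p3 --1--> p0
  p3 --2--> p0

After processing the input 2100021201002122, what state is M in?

p1 → p1 → p0 → p0 → p0 → p0 → p0 → p0 → p0 → p0 → p0 → p0 → p0 → p0 → p0 → p0 → p0

p0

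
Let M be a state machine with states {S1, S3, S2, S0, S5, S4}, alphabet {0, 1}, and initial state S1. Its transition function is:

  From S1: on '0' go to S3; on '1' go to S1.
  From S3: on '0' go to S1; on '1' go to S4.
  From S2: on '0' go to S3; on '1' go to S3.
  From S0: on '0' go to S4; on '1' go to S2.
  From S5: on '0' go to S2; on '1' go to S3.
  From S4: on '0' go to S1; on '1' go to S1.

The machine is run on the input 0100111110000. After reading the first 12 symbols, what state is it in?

S3

S1 → S3 → S4 → S1 → S3 → S4 → S1 → S1 → S1 → S1 → S3 → S1 → S3
After 12 symbols: S3.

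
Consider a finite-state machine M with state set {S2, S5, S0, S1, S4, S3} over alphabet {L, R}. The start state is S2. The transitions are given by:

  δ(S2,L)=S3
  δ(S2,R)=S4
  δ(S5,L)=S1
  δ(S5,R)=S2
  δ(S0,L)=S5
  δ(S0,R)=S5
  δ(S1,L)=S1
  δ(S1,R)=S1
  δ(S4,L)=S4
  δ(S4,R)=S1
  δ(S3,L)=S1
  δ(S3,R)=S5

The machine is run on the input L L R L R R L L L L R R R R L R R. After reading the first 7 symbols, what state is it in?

S1

start at S2
read 'L': S2 → S3
read 'L': S3 → S1
read 'R': S1 → S1
read 'L': S1 → S1
read 'R': S1 → S1
read 'R': S1 → S1
read 'L': S1 → S1
After 7 symbols: S1.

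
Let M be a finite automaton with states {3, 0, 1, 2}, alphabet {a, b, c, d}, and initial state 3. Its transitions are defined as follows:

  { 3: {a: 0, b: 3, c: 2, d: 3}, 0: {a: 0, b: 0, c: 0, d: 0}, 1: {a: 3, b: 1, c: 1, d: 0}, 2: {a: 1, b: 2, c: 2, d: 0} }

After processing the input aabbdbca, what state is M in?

3 → 0 → 0 → 0 → 0 → 0 → 0 → 0 → 0

0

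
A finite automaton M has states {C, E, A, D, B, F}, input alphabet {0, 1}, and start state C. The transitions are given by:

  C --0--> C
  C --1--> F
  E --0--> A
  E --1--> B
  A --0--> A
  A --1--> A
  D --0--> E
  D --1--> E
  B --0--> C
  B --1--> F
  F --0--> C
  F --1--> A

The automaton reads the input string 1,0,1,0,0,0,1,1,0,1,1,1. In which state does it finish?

A

Trace: C -1-> F -0-> C -1-> F -0-> C -0-> C -0-> C -1-> F -1-> A -0-> A -1-> A -1-> A -1-> A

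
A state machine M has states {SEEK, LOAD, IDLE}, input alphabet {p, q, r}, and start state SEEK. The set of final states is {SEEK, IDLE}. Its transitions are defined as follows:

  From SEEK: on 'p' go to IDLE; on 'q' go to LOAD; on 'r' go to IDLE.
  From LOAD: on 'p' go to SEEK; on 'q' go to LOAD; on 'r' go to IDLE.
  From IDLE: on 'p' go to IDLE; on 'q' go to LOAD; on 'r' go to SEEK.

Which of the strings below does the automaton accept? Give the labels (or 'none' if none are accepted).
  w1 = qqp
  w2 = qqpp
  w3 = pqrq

w1:
  start at SEEK
  read 'q': SEEK → LOAD
  read 'q': LOAD → LOAD
  read 'p': LOAD → SEEK
  end SEEK, accepted
w2:
  start at SEEK
  read 'q': SEEK → LOAD
  read 'q': LOAD → LOAD
  read 'p': LOAD → SEEK
  read 'p': SEEK → IDLE
  end IDLE, accepted
w3:
  start at SEEK
  read 'p': SEEK → IDLE
  read 'q': IDLE → LOAD
  read 'r': LOAD → IDLE
  read 'q': IDLE → LOAD
  end LOAD, rejected

w1, w2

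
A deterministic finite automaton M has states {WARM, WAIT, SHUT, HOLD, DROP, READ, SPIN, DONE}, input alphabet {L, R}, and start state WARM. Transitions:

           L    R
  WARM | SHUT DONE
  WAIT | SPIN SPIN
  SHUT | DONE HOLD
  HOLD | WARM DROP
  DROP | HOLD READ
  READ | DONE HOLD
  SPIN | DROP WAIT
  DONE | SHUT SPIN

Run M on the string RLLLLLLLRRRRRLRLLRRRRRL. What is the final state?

SPIN

start at WARM
read 'R': WARM → DONE
read 'L': DONE → SHUT
read 'L': SHUT → DONE
read 'L': DONE → SHUT
read 'L': SHUT → DONE
read 'L': DONE → SHUT
read 'L': SHUT → DONE
read 'L': DONE → SHUT
read 'R': SHUT → HOLD
read 'R': HOLD → DROP
read 'R': DROP → READ
read 'R': READ → HOLD
read 'R': HOLD → DROP
read 'L': DROP → HOLD
read 'R': HOLD → DROP
read 'L': DROP → HOLD
read 'L': HOLD → WARM
read 'R': WARM → DONE
read 'R': DONE → SPIN
read 'R': SPIN → WAIT
read 'R': WAIT → SPIN
read 'R': SPIN → WAIT
read 'L': WAIT → SPIN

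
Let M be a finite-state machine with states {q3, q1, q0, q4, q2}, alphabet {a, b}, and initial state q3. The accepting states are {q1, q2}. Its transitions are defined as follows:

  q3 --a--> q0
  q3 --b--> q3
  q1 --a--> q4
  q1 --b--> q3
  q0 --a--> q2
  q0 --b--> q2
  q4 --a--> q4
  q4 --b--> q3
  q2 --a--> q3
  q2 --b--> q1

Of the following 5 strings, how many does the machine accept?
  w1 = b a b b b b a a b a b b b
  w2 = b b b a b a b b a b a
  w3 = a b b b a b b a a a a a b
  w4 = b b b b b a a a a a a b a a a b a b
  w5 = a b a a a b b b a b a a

w1: Trace: q3 -b-> q3 -a-> q0 -b-> q2 -b-> q1 -b-> q3 -b-> q3 -a-> q0 -a-> q2 -b-> q1 -a-> q4 -b-> q3 -b-> q3 -b-> q3  → end q3, rejected
w2: Trace: q3 -b-> q3 -b-> q3 -b-> q3 -a-> q0 -b-> q2 -a-> q3 -b-> q3 -b-> q3 -a-> q0 -b-> q2 -a-> q3  → end q3, rejected
w3: Trace: q3 -a-> q0 -b-> q2 -b-> q1 -b-> q3 -a-> q0 -b-> q2 -b-> q1 -a-> q4 -a-> q4 -a-> q4 -a-> q4 -a-> q4 -b-> q3  → end q3, rejected
w4: Trace: q3 -b-> q3 -b-> q3 -b-> q3 -b-> q3 -b-> q3 -a-> q0 -a-> q2 -a-> q3 -a-> q0 -a-> q2 -a-> q3 -b-> q3 -a-> q0 -a-> q2 -a-> q3 -b-> q3 -a-> q0 -b-> q2  → end q2, accepted
w5: Trace: q3 -a-> q0 -b-> q2 -a-> q3 -a-> q0 -a-> q2 -b-> q1 -b-> q3 -b-> q3 -a-> q0 -b-> q2 -a-> q3 -a-> q0  → end q0, rejected

1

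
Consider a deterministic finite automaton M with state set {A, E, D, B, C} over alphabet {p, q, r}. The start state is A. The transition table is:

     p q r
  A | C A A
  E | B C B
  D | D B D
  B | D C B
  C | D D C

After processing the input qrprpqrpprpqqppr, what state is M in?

start at A
read 'q': A → A
read 'r': A → A
read 'p': A → C
read 'r': C → C
read 'p': C → D
read 'q': D → B
read 'r': B → B
read 'p': B → D
read 'p': D → D
read 'r': D → D
read 'p': D → D
read 'q': D → B
read 'q': B → C
read 'p': C → D
read 'p': D → D
read 'r': D → D

D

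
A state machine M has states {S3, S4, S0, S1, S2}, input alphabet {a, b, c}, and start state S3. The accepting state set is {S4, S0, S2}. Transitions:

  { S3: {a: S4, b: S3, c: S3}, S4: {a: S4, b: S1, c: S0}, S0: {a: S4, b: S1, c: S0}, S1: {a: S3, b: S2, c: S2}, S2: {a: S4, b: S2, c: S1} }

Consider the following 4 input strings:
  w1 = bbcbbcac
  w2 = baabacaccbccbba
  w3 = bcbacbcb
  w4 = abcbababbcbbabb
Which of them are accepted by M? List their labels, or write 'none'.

w1: Trace: S3 -b-> S3 -b-> S3 -c-> S3 -b-> S3 -b-> S3 -c-> S3 -a-> S4 -c-> S0  → end S0, accepted
w2: Trace: S3 -b-> S3 -a-> S4 -a-> S4 -b-> S1 -a-> S3 -c-> S3 -a-> S4 -c-> S0 -c-> S0 -b-> S1 -c-> S2 -c-> S1 -b-> S2 -b-> S2 -a-> S4  → end S4, accepted
w3: Trace: S3 -b-> S3 -c-> S3 -b-> S3 -a-> S4 -c-> S0 -b-> S1 -c-> S2 -b-> S2  → end S2, accepted
w4: Trace: S3 -a-> S4 -b-> S1 -c-> S2 -b-> S2 -a-> S4 -b-> S1 -a-> S3 -b-> S3 -b-> S3 -c-> S3 -b-> S3 -b-> S3 -a-> S4 -b-> S1 -b-> S2  → end S2, accepted

w1, w2, w3, w4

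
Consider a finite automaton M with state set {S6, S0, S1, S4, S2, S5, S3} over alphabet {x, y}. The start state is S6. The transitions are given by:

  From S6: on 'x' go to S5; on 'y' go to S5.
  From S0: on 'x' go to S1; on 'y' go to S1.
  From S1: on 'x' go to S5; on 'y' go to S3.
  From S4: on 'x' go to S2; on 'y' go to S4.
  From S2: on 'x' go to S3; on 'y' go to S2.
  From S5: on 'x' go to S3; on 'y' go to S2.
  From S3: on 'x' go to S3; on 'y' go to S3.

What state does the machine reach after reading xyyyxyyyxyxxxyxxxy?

S3

S6 → S5 → S2 → S2 → S2 → S3 → S3 → S3 → S3 → S3 → S3 → S3 → S3 → S3 → S3 → S3 → S3 → S3 → S3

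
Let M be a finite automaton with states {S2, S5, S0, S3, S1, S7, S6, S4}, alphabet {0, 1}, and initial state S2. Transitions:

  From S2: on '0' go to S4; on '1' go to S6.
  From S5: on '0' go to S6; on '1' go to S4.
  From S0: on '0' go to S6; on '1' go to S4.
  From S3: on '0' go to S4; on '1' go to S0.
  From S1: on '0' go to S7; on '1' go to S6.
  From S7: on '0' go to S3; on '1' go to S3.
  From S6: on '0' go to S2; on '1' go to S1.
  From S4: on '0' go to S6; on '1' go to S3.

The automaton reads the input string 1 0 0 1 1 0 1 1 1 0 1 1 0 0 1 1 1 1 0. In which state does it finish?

S2 → S6 → S2 → S4 → S3 → S0 → S6 → S1 → S6 → S1 → S7 → S3 → S0 → S6 → S2 → S6 → S1 → S6 → S1 → S7

S7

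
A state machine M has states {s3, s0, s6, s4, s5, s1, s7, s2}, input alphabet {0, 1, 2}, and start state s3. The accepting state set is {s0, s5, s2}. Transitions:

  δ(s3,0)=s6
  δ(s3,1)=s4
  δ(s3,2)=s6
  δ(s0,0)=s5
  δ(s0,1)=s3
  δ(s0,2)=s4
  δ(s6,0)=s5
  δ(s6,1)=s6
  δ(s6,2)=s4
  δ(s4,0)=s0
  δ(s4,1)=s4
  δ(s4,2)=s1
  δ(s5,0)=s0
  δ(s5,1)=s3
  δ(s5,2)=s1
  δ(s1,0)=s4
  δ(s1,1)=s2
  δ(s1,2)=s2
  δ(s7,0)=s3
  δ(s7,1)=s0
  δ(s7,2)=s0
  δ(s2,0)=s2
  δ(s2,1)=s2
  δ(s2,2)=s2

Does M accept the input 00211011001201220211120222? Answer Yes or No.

s3 → s6 → s5 → s1 → s2 → s2 → s2 → s2 → s2 → s2 → s2 → s2 → s2 → s2 → s2 → s2 → s2 → s2 → s2 → s2 → s2 → s2 → s2 → s2 → s2 → s2 → s2
End state s2 is accepting.

Yes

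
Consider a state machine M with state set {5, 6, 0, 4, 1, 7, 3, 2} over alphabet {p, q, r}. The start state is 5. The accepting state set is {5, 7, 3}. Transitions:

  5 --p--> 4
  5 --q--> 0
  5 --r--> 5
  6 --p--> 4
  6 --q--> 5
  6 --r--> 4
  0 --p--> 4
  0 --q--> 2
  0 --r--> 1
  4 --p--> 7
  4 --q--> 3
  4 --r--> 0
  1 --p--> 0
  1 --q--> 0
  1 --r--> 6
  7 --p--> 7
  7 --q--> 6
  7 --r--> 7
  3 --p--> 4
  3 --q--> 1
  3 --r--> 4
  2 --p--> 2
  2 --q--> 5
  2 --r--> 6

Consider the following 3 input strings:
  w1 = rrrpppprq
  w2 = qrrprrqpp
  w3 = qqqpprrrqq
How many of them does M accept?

2

w1:
  start at 5
  read 'r': 5 → 5
  read 'r': 5 → 5
  read 'r': 5 → 5
  read 'p': 5 → 4
  read 'p': 4 → 7
  read 'p': 7 → 7
  read 'p': 7 → 7
  read 'r': 7 → 7
  read 'q': 7 → 6
  end 6, rejected
w2:
  start at 5
  read 'q': 5 → 0
  read 'r': 0 → 1
  read 'r': 1 → 6
  read 'p': 6 → 4
  read 'r': 4 → 0
  read 'r': 0 → 1
  read 'q': 1 → 0
  read 'p': 0 → 4
  read 'p': 4 → 7
  end 7, accepted
w3:
  start at 5
  read 'q': 5 → 0
  read 'q': 0 → 2
  read 'q': 2 → 5
  read 'p': 5 → 4
  read 'p': 4 → 7
  read 'r': 7 → 7
  read 'r': 7 → 7
  read 'r': 7 → 7
  read 'q': 7 → 6
  read 'q': 6 → 5
  end 5, accepted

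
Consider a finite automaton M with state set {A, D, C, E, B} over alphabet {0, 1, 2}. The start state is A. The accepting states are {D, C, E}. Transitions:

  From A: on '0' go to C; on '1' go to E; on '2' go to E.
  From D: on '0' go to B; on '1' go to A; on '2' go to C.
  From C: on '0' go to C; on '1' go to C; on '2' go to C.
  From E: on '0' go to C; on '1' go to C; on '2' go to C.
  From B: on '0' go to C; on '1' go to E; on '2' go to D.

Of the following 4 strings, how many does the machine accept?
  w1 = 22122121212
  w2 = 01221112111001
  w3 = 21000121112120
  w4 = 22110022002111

4

w1:
  start at A
  read '2': A → E
  read '2': E → C
  read '1': C → C
  read '2': C → C
  read '2': C → C
  read '1': C → C
  read '2': C → C
  read '1': C → C
  read '2': C → C
  read '1': C → C
  read '2': C → C
  end C, accepted
w2:
  start at A
  read '0': A → C
  read '1': C → C
  read '2': C → C
  read '2': C → C
  read '1': C → C
  read '1': C → C
  read '1': C → C
  read '2': C → C
  read '1': C → C
  read '1': C → C
  read '1': C → C
  read '0': C → C
  read '0': C → C
  read '1': C → C
  end C, accepted
w3:
  start at A
  read '2': A → E
  read '1': E → C
  read '0': C → C
  read '0': C → C
  read '0': C → C
  read '1': C → C
  read '2': C → C
  read '1': C → C
  read '1': C → C
  read '1': C → C
  read '2': C → C
  read '1': C → C
  read '2': C → C
  read '0': C → C
  end C, accepted
w4:
  start at A
  read '2': A → E
  read '2': E → C
  read '1': C → C
  read '1': C → C
  read '0': C → C
  read '0': C → C
  read '2': C → C
  read '2': C → C
  read '0': C → C
  read '0': C → C
  read '2': C → C
  read '1': C → C
  read '1': C → C
  read '1': C → C
  end C, accepted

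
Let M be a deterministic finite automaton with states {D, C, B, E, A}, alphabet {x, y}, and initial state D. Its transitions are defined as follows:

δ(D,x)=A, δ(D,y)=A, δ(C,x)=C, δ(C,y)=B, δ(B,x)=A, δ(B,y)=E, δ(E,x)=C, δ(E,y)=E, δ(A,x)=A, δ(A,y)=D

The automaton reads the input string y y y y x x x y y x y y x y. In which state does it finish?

D

start at D
read 'y': D → A
read 'y': A → D
read 'y': D → A
read 'y': A → D
read 'x': D → A
read 'x': A → A
read 'x': A → A
read 'y': A → D
read 'y': D → A
read 'x': A → A
read 'y': A → D
read 'y': D → A
read 'x': A → A
read 'y': A → D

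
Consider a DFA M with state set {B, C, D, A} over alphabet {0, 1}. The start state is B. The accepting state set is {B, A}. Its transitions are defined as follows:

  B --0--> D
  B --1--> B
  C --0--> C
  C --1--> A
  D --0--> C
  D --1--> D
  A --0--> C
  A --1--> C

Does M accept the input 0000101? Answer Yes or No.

Yes

Trace: B -0-> D -0-> C -0-> C -0-> C -1-> A -0-> C -1-> A
End state A is accepting.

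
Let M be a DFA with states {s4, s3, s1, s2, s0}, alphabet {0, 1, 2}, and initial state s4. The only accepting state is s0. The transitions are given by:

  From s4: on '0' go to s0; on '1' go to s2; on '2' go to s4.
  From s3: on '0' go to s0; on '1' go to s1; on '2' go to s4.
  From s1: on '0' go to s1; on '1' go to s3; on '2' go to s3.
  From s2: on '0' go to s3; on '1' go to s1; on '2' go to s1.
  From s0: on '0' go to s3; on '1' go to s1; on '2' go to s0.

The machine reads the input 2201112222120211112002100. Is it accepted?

s4 → s4 → s4 → s0 → s1 → s3 → s1 → s3 → s4 → s4 → s4 → s2 → s1 → s1 → s3 → s1 → s3 → s1 → s3 → s4 → s0 → s3 → s4 → s2 → s3 → s0
End state s0 is accepting.

Yes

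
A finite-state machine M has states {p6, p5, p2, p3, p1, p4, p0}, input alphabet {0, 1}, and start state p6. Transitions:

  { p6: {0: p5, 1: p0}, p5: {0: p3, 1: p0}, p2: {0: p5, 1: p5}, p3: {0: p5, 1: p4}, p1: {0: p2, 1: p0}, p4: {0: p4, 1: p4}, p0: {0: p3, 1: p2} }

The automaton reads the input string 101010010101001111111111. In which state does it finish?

p4

Trace: p6 -1-> p0 -0-> p3 -1-> p4 -0-> p4 -1-> p4 -0-> p4 -0-> p4 -1-> p4 -0-> p4 -1-> p4 -0-> p4 -1-> p4 -0-> p4 -0-> p4 -1-> p4 -1-> p4 -1-> p4 -1-> p4 -1-> p4 -1-> p4 -1-> p4 -1-> p4 -1-> p4 -1-> p4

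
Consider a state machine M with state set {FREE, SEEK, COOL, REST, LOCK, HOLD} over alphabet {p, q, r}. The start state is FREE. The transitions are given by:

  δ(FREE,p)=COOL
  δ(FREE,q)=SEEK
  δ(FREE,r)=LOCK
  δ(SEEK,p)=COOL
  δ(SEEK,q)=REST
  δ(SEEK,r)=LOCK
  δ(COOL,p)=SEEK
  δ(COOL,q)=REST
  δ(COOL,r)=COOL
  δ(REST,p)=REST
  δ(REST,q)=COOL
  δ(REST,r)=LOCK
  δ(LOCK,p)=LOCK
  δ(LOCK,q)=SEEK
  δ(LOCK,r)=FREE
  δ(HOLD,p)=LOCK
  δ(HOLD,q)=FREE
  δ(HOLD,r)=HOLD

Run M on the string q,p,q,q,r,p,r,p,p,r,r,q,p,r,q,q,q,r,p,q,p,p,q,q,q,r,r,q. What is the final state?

start at FREE
read 'q': FREE → SEEK
read 'p': SEEK → COOL
read 'q': COOL → REST
read 'q': REST → COOL
read 'r': COOL → COOL
read 'p': COOL → SEEK
read 'r': SEEK → LOCK
read 'p': LOCK → LOCK
read 'p': LOCK → LOCK
read 'r': LOCK → FREE
read 'r': FREE → LOCK
read 'q': LOCK → SEEK
read 'p': SEEK → COOL
read 'r': COOL → COOL
read 'q': COOL → REST
read 'q': REST → COOL
read 'q': COOL → REST
read 'r': REST → LOCK
read 'p': LOCK → LOCK
read 'q': LOCK → SEEK
read 'p': SEEK → COOL
read 'p': COOL → SEEK
read 'q': SEEK → REST
read 'q': REST → COOL
read 'q': COOL → REST
read 'r': REST → LOCK
read 'r': LOCK → FREE
read 'q': FREE → SEEK

SEEK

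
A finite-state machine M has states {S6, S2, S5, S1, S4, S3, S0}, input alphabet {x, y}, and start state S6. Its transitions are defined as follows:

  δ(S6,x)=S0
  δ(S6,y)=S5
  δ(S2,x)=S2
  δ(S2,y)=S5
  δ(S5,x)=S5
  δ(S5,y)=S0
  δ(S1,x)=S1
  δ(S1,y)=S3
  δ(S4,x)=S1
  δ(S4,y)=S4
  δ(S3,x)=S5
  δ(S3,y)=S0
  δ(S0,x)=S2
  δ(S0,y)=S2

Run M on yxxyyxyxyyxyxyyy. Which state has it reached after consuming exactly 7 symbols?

Trace: S6 -y-> S5 -x-> S5 -x-> S5 -y-> S0 -y-> S2 -x-> S2 -y-> S5
After 7 symbols: S5.

S5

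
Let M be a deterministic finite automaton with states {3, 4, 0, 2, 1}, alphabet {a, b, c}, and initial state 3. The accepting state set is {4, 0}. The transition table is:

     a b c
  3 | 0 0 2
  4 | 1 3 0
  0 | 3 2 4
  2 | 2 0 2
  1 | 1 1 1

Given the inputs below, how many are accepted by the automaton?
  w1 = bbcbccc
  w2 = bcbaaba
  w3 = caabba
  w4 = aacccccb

w1:
  start at 3
  read 'b': 3 → 0
  read 'b': 0 → 2
  read 'c': 2 → 2
  read 'b': 2 → 0
  read 'c': 0 → 4
  read 'c': 4 → 0
  read 'c': 0 → 4
  end 4, accepted
w2:
  start at 3
  read 'b': 3 → 0
  read 'c': 0 → 4
  read 'b': 4 → 3
  read 'a': 3 → 0
  read 'a': 0 → 3
  read 'b': 3 → 0
  read 'a': 0 → 3
  end 3, rejected
w3:
  start at 3
  read 'c': 3 → 2
  read 'a': 2 → 2
  read 'a': 2 → 2
  read 'b': 2 → 0
  read 'b': 0 → 2
  read 'a': 2 → 2
  end 2, rejected
w4:
  start at 3
  read 'a': 3 → 0
  read 'a': 0 → 3
  read 'c': 3 → 2
  read 'c': 2 → 2
  read 'c': 2 → 2
  read 'c': 2 → 2
  read 'c': 2 → 2
  read 'b': 2 → 0
  end 0, accepted

2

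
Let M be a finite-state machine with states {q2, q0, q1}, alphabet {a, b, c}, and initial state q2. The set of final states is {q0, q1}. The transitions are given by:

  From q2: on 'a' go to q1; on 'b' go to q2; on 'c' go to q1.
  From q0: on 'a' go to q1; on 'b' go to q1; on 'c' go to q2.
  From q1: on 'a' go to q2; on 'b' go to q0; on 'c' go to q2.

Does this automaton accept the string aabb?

q2 → q1 → q2 → q2 → q2
End state q2 is not accepting.

No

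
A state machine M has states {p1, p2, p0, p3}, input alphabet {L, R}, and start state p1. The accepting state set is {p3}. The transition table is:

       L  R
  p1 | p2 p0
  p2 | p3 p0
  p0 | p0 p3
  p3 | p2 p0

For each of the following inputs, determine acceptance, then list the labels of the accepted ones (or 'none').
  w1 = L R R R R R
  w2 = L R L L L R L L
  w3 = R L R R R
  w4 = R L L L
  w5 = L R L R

w1:
  start at p1
  read 'L': p1 → p2
  read 'R': p2 → p0
  read 'R': p0 → p3
  read 'R': p3 → p0
  read 'R': p0 → p3
  read 'R': p3 → p0
  end p0, rejected
w2:
  start at p1
  read 'L': p1 → p2
  read 'R': p2 → p0
  read 'L': p0 → p0
  read 'L': p0 → p0
  read 'L': p0 → p0
  read 'R': p0 → p3
  read 'L': p3 → p2
  read 'L': p2 → p3
  end p3, accepted
w3:
  start at p1
  read 'R': p1 → p0
  read 'L': p0 → p0
  read 'R': p0 → p3
  read 'R': p3 → p0
  read 'R': p0 → p3
  end p3, accepted
w4:
  start at p1
  read 'R': p1 → p0
  read 'L': p0 → p0
  read 'L': p0 → p0
  read 'L': p0 → p0
  end p0, rejected
w5:
  start at p1
  read 'L': p1 → p2
  read 'R': p2 → p0
  read 'L': p0 → p0
  read 'R': p0 → p3
  end p3, accepted

w2, w3, w5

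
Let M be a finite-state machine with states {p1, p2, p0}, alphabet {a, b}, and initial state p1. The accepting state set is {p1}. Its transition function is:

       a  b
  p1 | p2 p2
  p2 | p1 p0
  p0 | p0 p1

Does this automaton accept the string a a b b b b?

No

p1 → p2 → p1 → p2 → p0 → p1 → p2
End state p2 is not accepting.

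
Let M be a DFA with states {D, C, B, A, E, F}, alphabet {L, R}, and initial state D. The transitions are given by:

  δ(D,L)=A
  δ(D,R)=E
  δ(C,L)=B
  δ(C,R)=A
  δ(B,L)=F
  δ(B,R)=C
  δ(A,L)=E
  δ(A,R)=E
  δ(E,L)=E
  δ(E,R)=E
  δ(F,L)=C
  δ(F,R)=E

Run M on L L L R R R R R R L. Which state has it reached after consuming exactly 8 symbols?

Trace: D -L-> A -L-> E -L-> E -R-> E -R-> E -R-> E -R-> E -R-> E
After 8 symbols: E.

E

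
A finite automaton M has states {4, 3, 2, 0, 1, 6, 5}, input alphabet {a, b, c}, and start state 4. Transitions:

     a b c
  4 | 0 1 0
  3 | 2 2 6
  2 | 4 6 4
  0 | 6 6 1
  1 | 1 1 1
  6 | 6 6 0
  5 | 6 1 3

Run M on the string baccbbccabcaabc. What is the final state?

1

start at 4
read 'b': 4 → 1
read 'a': 1 → 1
read 'c': 1 → 1
read 'c': 1 → 1
read 'b': 1 → 1
read 'b': 1 → 1
read 'c': 1 → 1
read 'c': 1 → 1
read 'a': 1 → 1
read 'b': 1 → 1
read 'c': 1 → 1
read 'a': 1 → 1
read 'a': 1 → 1
read 'b': 1 → 1
read 'c': 1 → 1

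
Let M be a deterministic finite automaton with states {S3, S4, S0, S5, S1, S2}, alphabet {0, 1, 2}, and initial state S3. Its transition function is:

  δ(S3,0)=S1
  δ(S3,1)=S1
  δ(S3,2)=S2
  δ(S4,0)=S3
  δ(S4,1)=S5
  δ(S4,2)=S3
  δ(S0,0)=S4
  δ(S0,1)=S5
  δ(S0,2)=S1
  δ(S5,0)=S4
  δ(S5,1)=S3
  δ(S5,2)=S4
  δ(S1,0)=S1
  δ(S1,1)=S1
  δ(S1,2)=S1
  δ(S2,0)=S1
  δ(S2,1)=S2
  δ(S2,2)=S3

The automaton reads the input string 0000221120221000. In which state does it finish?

S1

S3 → S1 → S1 → S1 → S1 → S1 → S1 → S1 → S1 → S1 → S1 → S1 → S1 → S1 → S1 → S1 → S1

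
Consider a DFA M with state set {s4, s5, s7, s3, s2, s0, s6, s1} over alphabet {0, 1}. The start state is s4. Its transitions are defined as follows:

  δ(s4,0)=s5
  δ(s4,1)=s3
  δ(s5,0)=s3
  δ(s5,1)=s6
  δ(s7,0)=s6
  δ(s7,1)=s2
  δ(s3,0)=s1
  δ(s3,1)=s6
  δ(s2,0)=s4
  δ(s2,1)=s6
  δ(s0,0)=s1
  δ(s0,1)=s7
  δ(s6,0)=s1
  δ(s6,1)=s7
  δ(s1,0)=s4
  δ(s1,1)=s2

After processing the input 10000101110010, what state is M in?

Trace: s4 -1-> s3 -0-> s1 -0-> s4 -0-> s5 -0-> s3 -1-> s6 -0-> s1 -1-> s2 -1-> s6 -1-> s7 -0-> s6 -0-> s1 -1-> s2 -0-> s4

s4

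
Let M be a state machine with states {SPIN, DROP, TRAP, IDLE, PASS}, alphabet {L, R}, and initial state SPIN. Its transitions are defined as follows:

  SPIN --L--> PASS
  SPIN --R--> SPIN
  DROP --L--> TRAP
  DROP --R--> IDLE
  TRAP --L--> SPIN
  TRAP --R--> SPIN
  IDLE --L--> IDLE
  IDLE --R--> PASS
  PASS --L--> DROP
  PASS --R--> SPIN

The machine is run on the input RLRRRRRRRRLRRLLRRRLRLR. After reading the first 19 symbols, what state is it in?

start at SPIN
read 'R': SPIN → SPIN
read 'L': SPIN → PASS
read 'R': PASS → SPIN
read 'R': SPIN → SPIN
read 'R': SPIN → SPIN
read 'R': SPIN → SPIN
read 'R': SPIN → SPIN
read 'R': SPIN → SPIN
read 'R': SPIN → SPIN
read 'R': SPIN → SPIN
read 'L': SPIN → PASS
read 'R': PASS → SPIN
read 'R': SPIN → SPIN
read 'L': SPIN → PASS
read 'L': PASS → DROP
read 'R': DROP → IDLE
read 'R': IDLE → PASS
read 'R': PASS → SPIN
read 'L': SPIN → PASS
After 19 symbols: PASS.

PASS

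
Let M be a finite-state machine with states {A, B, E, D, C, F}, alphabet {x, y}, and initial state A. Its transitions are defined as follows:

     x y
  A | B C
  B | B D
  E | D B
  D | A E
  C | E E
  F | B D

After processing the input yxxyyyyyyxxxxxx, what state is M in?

A → C → E → D → E → B → D → E → B → D → A → B → B → B → B → B

B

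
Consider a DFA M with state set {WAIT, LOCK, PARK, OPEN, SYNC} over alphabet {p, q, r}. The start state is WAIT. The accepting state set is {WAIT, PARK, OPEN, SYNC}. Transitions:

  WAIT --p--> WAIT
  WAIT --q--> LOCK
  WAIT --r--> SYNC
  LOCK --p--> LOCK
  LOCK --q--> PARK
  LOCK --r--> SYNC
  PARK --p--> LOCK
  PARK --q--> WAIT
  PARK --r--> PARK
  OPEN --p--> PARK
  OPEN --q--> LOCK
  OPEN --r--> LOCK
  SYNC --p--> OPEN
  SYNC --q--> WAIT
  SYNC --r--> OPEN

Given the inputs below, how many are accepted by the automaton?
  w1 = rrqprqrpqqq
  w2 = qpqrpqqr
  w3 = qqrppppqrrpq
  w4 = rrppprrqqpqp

3

w1: WAIT → SYNC → OPEN → LOCK → LOCK → SYNC → WAIT → SYNC → OPEN → LOCK → PARK → WAIT  → end WAIT, accepted
w2: WAIT → LOCK → LOCK → PARK → PARK → LOCK → PARK → WAIT → SYNC  → end SYNC, accepted
w3: WAIT → LOCK → PARK → PARK → LOCK → LOCK → LOCK → LOCK → PARK → PARK → PARK → LOCK → PARK  → end PARK, accepted
w4: WAIT → SYNC → OPEN → PARK → LOCK → LOCK → SYNC → OPEN → LOCK → PARK → LOCK → PARK → LOCK  → end LOCK, rejected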